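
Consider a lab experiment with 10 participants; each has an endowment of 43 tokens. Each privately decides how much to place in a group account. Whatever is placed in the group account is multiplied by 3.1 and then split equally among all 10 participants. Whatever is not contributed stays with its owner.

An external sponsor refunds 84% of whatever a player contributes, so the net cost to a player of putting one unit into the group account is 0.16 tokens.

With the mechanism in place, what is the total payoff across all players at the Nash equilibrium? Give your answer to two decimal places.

The effective private return per unit is now (3.1/10) / 0.16 = 1.9375 > 1, so every player's dominant strategy flips to full contribution.
At the Nash equilibrium everyone contributes 43. Group total payoff = 10 × (43 × 0.84 + 3.1 × 43) = 1694.20.

1694.20 tokens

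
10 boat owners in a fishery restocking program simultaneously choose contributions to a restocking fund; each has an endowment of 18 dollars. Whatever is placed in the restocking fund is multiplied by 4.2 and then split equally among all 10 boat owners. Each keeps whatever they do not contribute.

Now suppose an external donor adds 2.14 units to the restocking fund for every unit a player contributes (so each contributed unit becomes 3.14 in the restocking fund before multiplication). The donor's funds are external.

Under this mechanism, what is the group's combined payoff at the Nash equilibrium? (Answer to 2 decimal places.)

2373.84 dollars

The effective private return per unit is now 4.2 × 3.14 / 10 = 1.3188 > 1, so every player's dominant strategy flips to full contribution.
So the Nash equilibrium is full contribution by all 10; the group earns 4.2 × 3.14 × 180 = 2373.84.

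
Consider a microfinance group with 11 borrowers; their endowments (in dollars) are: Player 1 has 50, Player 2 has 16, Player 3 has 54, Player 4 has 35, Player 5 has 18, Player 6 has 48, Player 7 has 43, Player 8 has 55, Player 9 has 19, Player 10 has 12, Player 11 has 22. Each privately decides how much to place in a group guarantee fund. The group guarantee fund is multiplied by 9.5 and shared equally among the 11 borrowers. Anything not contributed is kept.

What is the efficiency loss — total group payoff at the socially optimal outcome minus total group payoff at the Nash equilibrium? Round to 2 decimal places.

3162.00 dollars

The private return per contributed unit is 9.5/11 = 0.8636 < 1 for every player regardless of endowment, so the Nash equilibrium is zero contribution and the group total is Σ E_j = 50 + 16 + 54 + 35 + 18 + 48 + 43 + 55 + 19 + 12 + 22 = 372.
Each contributed unit returns 9.500 to the group, so the social optimum is full contribution by everyone: group total = 9.500 × 372 = 3534.00.
Efficiency loss = (9.500 − 1) × 372 = 3162.00.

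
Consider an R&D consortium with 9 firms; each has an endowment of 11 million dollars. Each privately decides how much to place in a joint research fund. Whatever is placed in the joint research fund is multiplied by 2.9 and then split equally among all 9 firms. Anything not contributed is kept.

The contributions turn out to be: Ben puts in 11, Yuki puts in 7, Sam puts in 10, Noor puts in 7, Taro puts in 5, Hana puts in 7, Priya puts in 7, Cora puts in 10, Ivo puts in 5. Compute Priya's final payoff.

26.23 million dollars

Total contributed: 11 + 7 + 10 + 7 + 5 + 7 + 7 + 10 + 5 = 69.
Each receives 2.9 × 69 / 9 = 22.23 from the joint research fund.
Priya keeps 11 − 7 = 4, so Priya's payoff is 4 + 22.23 = 26.23.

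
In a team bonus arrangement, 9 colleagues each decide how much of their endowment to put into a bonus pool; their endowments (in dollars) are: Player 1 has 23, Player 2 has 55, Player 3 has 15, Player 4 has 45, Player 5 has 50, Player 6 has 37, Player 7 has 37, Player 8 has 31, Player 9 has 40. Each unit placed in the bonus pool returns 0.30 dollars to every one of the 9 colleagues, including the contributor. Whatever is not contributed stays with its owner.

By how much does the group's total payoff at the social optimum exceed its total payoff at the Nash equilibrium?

The private return per contributed unit is 0.30 < 1 for everyone, so the Nash equilibrium is zero contribution and the group total is Σ E_j = 23 + 55 + 15 + 45 + 50 + 37 + 37 + 31 + 40 = 333.
Each contributed unit returns 2.700 to the group, so the social optimum is full contribution by everyone: group total = 2.700 × 333 = 899.10.
Efficiency loss = (2.700 − 1) × 333 = 566.10.

566.10 dollars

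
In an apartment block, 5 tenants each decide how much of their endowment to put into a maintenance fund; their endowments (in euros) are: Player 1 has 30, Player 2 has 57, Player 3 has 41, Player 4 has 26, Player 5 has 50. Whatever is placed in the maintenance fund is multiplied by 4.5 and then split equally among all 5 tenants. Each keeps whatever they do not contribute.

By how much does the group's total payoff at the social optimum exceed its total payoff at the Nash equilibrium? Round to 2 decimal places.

The private return per contributed unit is 4.5/5 = 0.9000 < 1 for every player regardless of endowment, so the Nash equilibrium is zero contribution and the group total is Σ E_j = 30 + 57 + 41 + 26 + 50 = 204.
Each contributed unit returns 4.500 to the group, so the social optimum is full contribution by everyone: group total = 4.500 × 204 = 918.00.
Efficiency loss = (4.500 − 1) × 204 = 714.00.

714.00 euros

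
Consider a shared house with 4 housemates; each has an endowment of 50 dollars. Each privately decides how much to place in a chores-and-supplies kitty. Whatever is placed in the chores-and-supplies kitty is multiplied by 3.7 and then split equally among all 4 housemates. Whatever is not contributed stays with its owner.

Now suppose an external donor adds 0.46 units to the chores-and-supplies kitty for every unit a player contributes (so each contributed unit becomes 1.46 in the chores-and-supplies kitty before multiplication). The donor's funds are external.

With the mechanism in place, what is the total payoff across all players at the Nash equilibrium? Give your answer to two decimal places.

The effective private return per unit is now 3.7 × 1.46 / 4 = 1.3505 > 1, so every player's dominant strategy flips to full contribution.
So the Nash equilibrium is full contribution by all 4; the group earns 3.7 × 1.46 × 200 = 1080.40.

1080.40 dollars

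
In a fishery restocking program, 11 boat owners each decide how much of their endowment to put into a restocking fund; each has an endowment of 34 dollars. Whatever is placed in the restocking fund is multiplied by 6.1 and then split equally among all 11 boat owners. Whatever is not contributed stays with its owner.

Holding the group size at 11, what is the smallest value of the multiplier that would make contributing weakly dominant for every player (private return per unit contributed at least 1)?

11

A contributed unit returns (multiplier)/11 to its contributor.
This reaches 1 exactly when the multiplier is 11.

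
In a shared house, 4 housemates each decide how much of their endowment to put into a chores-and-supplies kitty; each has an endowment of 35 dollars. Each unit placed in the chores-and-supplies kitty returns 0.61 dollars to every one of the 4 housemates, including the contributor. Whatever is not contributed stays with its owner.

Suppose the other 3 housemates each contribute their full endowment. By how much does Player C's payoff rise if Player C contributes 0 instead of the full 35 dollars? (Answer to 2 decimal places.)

13.65 dollars

Switching from a contribution of 35 to 0 lets Player C keep an extra 35 dollars, but lowers the chores-and-supplies kitty by 35, which costs Player C their own share of that drop: 0.61 × 35 = 21.35.
Net gain = 35 − 21.35 = 13.65. The private return per contributed unit (0.61) is below 1, so free-riding is indeed the best response regardless of what the others do.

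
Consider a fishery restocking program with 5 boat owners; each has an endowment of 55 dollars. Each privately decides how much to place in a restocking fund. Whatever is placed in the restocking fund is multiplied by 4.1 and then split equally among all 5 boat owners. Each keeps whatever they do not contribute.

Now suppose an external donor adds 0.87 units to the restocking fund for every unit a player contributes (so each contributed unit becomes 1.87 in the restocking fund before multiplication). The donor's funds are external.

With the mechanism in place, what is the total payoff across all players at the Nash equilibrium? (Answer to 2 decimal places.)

2108.43 dollars

The effective private return per unit is now 4.1 × 1.87 / 5 = 1.5334 > 1, so every player's dominant strategy flips to full contribution.
At the Nash equilibrium everyone contributes 55. Group total payoff = 4.1 × 1.87 × 275 = 2108.43.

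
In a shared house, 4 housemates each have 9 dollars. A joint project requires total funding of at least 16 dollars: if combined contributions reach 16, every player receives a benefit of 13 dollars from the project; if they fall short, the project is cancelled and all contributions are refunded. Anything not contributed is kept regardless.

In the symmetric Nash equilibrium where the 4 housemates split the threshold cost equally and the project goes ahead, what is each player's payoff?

Equal share of the threshold: 16/4 = 4.
At this profile no one gains by cutting their contribution: any cut drops the total below 16, the project is cancelled, contributions are refunded, and the deviator ends with 9, which is less than 9 − 4 + 13 = 18. Contributing more than 4 just wastes the excess. So contributing exactly 4 is a best response.
Each player's payoff: 9 − 4 + 13 = 18.

18 dollars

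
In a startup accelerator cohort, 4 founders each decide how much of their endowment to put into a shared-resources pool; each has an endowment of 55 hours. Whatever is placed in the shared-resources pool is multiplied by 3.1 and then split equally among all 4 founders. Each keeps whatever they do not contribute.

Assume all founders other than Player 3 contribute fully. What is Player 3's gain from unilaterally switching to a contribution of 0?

12.38 hours

Switching from a contribution of 55 to 0 lets Player 3 keep an extra 55 hours, but lowers the shared-resources pool by 55, which costs Player 3 their own share of that drop: 3.1/4 × 55 = 42.62.
Net gain = 55 − 42.62 = 12.38. The private return per contributed unit (0.7750) is below 1, so free-riding is indeed the best response regardless of what the others do.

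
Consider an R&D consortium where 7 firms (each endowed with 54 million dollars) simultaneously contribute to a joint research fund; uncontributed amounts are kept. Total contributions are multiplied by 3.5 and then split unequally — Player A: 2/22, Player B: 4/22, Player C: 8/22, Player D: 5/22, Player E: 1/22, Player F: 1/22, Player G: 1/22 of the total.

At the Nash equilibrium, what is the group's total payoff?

Each unit j contributes comes back to j as 3.5 × (j's share), so j prefers to contribute only if that share exceeds 1/3.5 = 0.2857; otherwise keeping the unit dominates.
The only share above 0.2857 is Player C's 8/22, contributing 54; the remaining 6 contribute 0. Total contributed: 54.
The joint research fund pays out 3.5 × 54 = 189.00 in total (split across the unequal shares, but the aggregate is all that matters for the group sum).
The 6 free-riders keep 54 each, adding 324. Group total = 324 + 189.00 = 513.00.

513.00 million dollars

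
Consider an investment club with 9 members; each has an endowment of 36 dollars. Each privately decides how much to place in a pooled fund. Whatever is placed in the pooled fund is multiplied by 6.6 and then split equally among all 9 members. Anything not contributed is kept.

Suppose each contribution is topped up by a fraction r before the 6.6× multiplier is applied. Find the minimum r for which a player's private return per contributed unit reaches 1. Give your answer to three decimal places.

0.364

With matching at rate r, one contributed unit becomes (1 + r) in the pooled fund and returns 6.6 × (1 + r) / 9 to the contributor.
Setting this equal to 1: 1 + r = 9/6.6 = 1.3636.
So the minimum matching rate is r = 1.3636 − 1 = 0.364.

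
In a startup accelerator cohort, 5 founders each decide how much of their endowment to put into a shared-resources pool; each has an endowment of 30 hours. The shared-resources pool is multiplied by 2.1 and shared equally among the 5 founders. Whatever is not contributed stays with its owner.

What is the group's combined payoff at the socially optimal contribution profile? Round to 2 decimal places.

315.00 hours

Each contributed unit returns 2.100 to the group as a whole (0.4200 to each of 5 players), which exceeds 1, so the social optimum is full contribution: group total = 2.100 × 150 = 315.00.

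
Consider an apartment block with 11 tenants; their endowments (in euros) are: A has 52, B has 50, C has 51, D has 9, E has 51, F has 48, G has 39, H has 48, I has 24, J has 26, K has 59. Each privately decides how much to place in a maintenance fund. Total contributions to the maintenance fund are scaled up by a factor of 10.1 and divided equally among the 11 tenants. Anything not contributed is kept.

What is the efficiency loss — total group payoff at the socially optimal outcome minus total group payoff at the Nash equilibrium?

The private return per contributed unit is 10.1/11 = 0.9182 < 1 for every player regardless of endowment, so the Nash equilibrium is zero contribution and the group total is Σ E_j = 52 + 50 + 51 + 9 + 51 + 48 + 39 + 48 + 24 + 26 + 59 = 457.
Each contributed unit returns 10.100 to the group, so the social optimum is full contribution by everyone: group total = 10.100 × 457 = 4615.70.
Efficiency loss = (10.100 − 1) × 457 = 4158.70.

4158.70 euros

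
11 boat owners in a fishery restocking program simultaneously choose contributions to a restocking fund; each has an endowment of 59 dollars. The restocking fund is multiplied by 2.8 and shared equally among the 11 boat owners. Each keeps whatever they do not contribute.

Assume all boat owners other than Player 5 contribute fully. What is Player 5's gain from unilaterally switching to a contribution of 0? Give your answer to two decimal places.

43.98 dollars

Switching from a contribution of 59 to 0 lets Player 5 keep an extra 59 dollars, but lowers the restocking fund by 59, which costs Player 5 their own share of that drop: 2.8/11 × 59 = 15.02.
Net gain = 59 − 15.02 = 43.98. The private return per contributed unit (0.2545) is below 1, so free-riding is indeed the best response regardless of what the others do.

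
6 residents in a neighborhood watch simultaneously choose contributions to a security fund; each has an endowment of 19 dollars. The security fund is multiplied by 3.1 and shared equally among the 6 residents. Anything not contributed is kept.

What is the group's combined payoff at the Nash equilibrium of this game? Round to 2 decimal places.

114.00 dollars

Each contributed unit returns 3.1/6 = 0.5167 to its contributor — below 1 — so contributing 0 is dominant for every player. At the Nash equilibrium everyone keeps their 19, and the group total is 6 × 19 = 114.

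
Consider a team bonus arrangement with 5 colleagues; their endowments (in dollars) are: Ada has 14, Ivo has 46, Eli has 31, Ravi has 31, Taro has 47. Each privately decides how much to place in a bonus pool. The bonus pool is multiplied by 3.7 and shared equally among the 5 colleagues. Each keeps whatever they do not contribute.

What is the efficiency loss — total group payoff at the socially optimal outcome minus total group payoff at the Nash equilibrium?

The private return per contributed unit is 3.7/5 = 0.7400 < 1 for every player regardless of endowment, so the Nash equilibrium is zero contribution and the group total is Σ E_j = 14 + 46 + 31 + 31 + 47 = 169.
Each contributed unit returns 3.700 to the group, so the social optimum is full contribution by everyone: group total = 3.700 × 169 = 625.30.
Efficiency loss = (3.700 − 1) × 169 = 456.30.

456.30 dollars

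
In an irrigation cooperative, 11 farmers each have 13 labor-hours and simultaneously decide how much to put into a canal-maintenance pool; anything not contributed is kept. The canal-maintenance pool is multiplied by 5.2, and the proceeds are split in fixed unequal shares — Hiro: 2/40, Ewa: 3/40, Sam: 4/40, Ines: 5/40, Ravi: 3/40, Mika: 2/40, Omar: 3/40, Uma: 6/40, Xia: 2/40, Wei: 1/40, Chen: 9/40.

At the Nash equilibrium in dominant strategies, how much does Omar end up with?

18.07 labor-hours

Player j's private return per contributed unit is 5.2 × (j's share). Contributing is weakly dominant for j when that share is at least 1/5.2 = 0.1923, and contributing 0 is dominant otherwise.
Chen alone (share 9/40) is above the threshold, contributing 13; the remaining 10 contribute 0. Total contributed: 13.
Omar keeps 13 and receives 5.2 × 13 × 3/40 = 5.07 from the canal-maintenance pool, for a payoff of 18.07.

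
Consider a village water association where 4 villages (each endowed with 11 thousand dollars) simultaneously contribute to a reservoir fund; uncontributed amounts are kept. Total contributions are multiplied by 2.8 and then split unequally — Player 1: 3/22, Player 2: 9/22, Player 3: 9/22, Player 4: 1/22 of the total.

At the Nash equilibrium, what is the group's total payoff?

A player with share s gets back 2.8·s per unit contributed, so full contribution is dominant for anyone with s > 1/2.8 = 0.3571 and zero contribution is dominant for anyone below.
Player 2 and Player 3 are above the threshold, contributing 11 each; the remaining 2 contribute 0. Total contributed: 22.
The reservoir fund pays out 2.8 × 22 = 61.60 in total (split across the unequal shares, but the aggregate is all that matters for the group sum).
The 2 free-riders keep 11 each, adding 22. Group total = 22 + 61.60 = 83.60.

83.60 thousand dollars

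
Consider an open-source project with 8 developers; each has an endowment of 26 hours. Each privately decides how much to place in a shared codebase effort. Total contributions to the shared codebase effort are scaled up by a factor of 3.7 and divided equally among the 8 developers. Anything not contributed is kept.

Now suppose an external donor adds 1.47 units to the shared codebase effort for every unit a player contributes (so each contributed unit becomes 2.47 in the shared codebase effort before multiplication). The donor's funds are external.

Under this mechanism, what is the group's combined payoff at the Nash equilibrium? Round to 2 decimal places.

1900.91 hours

With the mechanism, a contributed unit returns 3.7 × 2.47 / 8 = 1.1424 per unit of net cost to the contributor — now above 1 — so contributing fully is weakly dominant for every player.
So the Nash equilibrium is full contribution by all 8; the group earns 3.7 × 2.47 × 208 = 1900.91.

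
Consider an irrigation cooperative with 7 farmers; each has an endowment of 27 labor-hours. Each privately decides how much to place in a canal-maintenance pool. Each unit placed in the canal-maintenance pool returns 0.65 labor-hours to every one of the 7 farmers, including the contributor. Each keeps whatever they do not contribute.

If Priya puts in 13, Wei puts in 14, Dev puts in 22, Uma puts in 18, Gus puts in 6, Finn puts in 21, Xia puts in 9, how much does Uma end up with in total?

75.95 labor-hours

Total contributed: 13 + 14 + 22 + 18 + 6 + 21 + 9 = 103.
Each receives 0.65 × 103 = 66.95 from the canal-maintenance pool.
Uma keeps 27 − 18 = 9, so Uma's payoff is 9 + 66.95 = 75.95.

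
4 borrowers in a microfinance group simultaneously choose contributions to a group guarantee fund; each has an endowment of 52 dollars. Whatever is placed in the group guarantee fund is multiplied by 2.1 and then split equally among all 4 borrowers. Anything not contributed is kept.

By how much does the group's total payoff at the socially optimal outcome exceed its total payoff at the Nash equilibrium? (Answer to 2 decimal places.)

Each contributed unit returns 2.1/4 = 0.5250 to its contributor — below 1 — so contributing 0 is dominant for every player. At the Nash equilibrium everyone keeps their 52, and the group total is 4 × 52 = 208.
Each contributed unit returns 2.100 to the group as a whole (0.5250 to each of 4 players), which exceeds 1, so the social optimum is full contribution: group total = 2.100 × 208 = 436.80.
Efficiency loss = 436.80 − 208 = 228.80.

228.80 dollars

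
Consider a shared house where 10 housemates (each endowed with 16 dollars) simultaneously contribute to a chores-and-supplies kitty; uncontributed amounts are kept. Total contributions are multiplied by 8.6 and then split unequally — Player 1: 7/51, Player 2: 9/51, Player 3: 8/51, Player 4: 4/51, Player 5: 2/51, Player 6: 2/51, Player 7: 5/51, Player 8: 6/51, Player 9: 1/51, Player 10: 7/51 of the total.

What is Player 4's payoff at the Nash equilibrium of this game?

A player with share s gets back 8.6·s per unit contributed, so full contribution is dominant for anyone with s > 1/8.6 = 0.1163 and zero contribution is dominant for anyone below.
Player 1, Player 2, Player 3, Player 8 and Player 10 are above the threshold, contributing 16 each; the remaining 5 contribute 0. Total contributed: 80.
Player 4 keeps 16 and receives 8.6 × 80 × 4/51 = 53.96 from the chores-and-supplies kitty, for a payoff of 69.96.

69.96 dollars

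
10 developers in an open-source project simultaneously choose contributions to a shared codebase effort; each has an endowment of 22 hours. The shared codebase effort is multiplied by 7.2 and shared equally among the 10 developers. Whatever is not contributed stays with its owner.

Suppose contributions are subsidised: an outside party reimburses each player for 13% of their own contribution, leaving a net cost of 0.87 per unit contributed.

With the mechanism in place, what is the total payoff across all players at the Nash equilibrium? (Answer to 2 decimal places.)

220.00 hours

With the mechanism, a contributed unit returns (7.2/10) / 0.87 = 0.8276 per unit of net cost — still below 1 — so contributing 0 remains dominant for every player.
At the Nash equilibrium no one contributes; group total payoff = 10 × 22 = 220.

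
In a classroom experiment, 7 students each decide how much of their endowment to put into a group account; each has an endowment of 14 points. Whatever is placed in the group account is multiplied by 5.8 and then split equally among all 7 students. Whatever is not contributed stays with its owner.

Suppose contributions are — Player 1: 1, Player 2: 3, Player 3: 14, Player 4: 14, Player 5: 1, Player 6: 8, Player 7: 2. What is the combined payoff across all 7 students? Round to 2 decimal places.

Total contributed: 1 + 3 + 14 + 14 + 1 + 8 + 2 = 43; total kept: 7 × 14 − 43 = 55.
The group account pays out 5.8 × 43 = 249.40 in aggregate.
Group total = 55 + 249.40 = 304.40.

304.40 points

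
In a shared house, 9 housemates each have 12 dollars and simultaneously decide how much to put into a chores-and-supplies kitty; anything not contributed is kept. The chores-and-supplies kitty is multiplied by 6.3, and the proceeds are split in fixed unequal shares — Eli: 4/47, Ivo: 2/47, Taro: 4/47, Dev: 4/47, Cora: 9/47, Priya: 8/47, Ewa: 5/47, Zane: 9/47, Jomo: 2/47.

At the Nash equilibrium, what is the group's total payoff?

For player j, contributing a unit is worthwhile iff 6.3 × (j's share) ≥ 1, i.e. iff j's share is at least 0.1587.
The shares above 0.1587 belong to Cora, Priya and Zane, contributing 12 each; the remaining 6 contribute 0. Total contributed: 36.
The chores-and-supplies kitty pays out 6.3 × 36 = 226.80 in total (split across the unequal shares, but the aggregate is all that matters for the group sum).
The 6 free-riders keep 12 each, adding 72. Group total = 72 + 226.80 = 298.80.

298.80 dollars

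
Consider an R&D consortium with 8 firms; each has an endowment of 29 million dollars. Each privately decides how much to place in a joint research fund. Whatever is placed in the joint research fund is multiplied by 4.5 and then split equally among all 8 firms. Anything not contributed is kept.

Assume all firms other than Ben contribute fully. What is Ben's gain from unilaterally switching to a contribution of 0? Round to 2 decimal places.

Switching from a contribution of 29 to 0 lets Ben keep an extra 29 million dollars, but lowers the joint research fund by 29, which costs Ben their own share of that drop: 4.5/8 × 29 = 16.31.
Net gain = 29 − 16.31 = 12.69. The private return per contributed unit (0.5625) is below 1, so free-riding is indeed the best response regardless of what the others do.

12.69 million dollars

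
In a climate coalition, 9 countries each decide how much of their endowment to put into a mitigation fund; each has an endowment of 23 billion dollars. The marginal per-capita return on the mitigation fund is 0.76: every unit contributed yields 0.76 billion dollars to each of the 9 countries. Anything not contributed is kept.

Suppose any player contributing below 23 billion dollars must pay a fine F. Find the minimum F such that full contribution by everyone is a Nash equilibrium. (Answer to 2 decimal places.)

Given the others contribute fully, the best deviation is to contribute 0 (any partial contribution still incurs the fine and gives up units whose private return 0.76 is below 1).
Deviating from 23 to 0 saves 23 billion dollars but forfeits the deviator's share of the drop in the mitigation fund: 0.76 × 23 = 17.48.
So the deviation gain is 23 − 17.48 = 5.52, and the fine must be at least 5.52 billion dollars to wipe it out.

5.52 billion dollars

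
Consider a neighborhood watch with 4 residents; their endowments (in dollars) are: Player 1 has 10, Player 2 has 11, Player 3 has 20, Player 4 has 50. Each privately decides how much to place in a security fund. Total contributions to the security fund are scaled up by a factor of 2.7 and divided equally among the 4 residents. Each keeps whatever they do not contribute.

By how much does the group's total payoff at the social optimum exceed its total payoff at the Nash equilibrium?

The private return per contributed unit is 2.7/4 = 0.6750 < 1 for every player regardless of endowment, so the Nash equilibrium is zero contribution and the group total is Σ E_j = 10 + 11 + 20 + 50 = 91.
Each contributed unit returns 2.700 to the group, so the social optimum is full contribution by everyone: group total = 2.700 × 91 = 245.70.
Efficiency loss = (2.700 − 1) × 91 = 154.70.

154.70 dollars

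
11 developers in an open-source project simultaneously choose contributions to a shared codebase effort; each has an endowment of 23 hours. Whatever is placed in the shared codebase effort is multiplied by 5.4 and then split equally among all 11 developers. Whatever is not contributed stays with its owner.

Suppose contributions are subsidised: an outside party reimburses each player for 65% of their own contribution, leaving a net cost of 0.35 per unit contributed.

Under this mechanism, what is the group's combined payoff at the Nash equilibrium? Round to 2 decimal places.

1530.65 hours

The effective private return per unit is now (5.4/11) / 0.35 = 1.4026 > 1, so every player's dominant strategy flips to full contribution.
So the Nash equilibrium is full contribution by all 11; the group earns 11 × (23 × 0.65 + 5.4 × 23) = 1530.65.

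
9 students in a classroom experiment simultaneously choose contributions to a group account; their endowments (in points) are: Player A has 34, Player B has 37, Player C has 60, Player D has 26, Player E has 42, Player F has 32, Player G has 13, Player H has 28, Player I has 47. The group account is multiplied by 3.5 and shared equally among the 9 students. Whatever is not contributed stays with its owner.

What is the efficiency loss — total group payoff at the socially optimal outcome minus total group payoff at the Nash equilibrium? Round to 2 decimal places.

The private return per contributed unit is 3.5/9 = 0.3889 < 1 for every player regardless of endowment, so the Nash equilibrium is zero contribution and the group total is Σ E_j = 34 + 37 + 60 + 26 + 42 + 32 + 13 + 28 + 47 = 319.
Each contributed unit returns 3.500 to the group, so the social optimum is full contribution by everyone: group total = 3.500 × 319 = 1116.50.
Efficiency loss = (3.500 − 1) × 319 = 797.50.

797.50 points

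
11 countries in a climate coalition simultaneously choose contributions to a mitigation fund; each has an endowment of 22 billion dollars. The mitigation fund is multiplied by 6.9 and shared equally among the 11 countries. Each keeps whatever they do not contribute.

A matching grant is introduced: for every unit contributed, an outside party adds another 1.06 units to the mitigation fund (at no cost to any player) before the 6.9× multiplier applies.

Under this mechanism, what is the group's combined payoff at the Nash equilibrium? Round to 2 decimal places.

3439.79 billion dollars

Under the mechanism each unit contributed yields 6.9 × 2.06 / 11 = 1.2922 back to its contributor per unit of net cost, which exceeds 1, making full contribution the dominant choice for everyone.
So the Nash equilibrium is full contribution by all 11; the group earns 6.9 × 2.06 × 242 = 3439.79.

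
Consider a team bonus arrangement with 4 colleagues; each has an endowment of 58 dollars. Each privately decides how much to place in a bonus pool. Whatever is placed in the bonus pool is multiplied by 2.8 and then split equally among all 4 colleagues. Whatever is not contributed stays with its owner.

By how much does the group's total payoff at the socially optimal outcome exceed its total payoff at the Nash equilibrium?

417.60 dollars

Each contributed unit returns 2.8/4 = 0.7000 to its contributor — below 1 — so contributing 0 is dominant for every player. At the Nash equilibrium everyone keeps their 58, and the group total is 4 × 58 = 232.
Each contributed unit returns 2.800 to the group as a whole (0.7000 to each of 4 players), which exceeds 1, so the social optimum is full contribution: group total = 2.800 × 232 = 649.60.
Efficiency loss = 649.60 − 232 = 417.60.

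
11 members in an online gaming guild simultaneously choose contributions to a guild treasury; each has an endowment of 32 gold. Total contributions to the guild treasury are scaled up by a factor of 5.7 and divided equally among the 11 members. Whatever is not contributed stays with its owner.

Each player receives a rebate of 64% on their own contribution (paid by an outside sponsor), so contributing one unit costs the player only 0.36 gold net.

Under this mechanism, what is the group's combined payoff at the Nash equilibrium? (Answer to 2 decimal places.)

Under the mechanism each unit contributed yields (5.7/11) / 0.36 = 1.4394 back to its contributor per unit of net cost, which exceeds 1, making full contribution the dominant choice for everyone.
At the Nash equilibrium everyone contributes 32. Group total payoff = 11 × (32 × 0.64 + 5.7 × 32) = 2231.68.

2231.68 gold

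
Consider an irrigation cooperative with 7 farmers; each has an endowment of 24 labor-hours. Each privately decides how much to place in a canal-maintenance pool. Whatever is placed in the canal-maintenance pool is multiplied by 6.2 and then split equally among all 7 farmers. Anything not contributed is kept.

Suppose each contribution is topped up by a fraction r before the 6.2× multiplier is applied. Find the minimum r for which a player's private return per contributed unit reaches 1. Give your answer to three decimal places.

With matching at rate r, one contributed unit becomes (1 + r) in the canal-maintenance pool and returns 6.2 × (1 + r) / 7 to the contributor.
Setting this equal to 1: 1 + r = 7/6.2 = 1.1290.
So the minimum matching rate is r = 1.1290 − 1 = 0.129.

0.129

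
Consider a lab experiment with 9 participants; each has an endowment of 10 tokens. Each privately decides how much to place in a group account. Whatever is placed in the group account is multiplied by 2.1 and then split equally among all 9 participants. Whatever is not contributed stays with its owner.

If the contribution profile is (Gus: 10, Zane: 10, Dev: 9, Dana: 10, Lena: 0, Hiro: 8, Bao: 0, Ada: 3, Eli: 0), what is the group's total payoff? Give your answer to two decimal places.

Total contributed: 10 + 10 + 9 + 10 + 0 + 8 + 0 + 3 + 0 = 50; total kept: 9 × 10 − 50 = 40.
The group account pays out 2.1 × 50 = 105.00 in aggregate.
Group total = 40 + 105.00 = 145.00.

145.00 tokens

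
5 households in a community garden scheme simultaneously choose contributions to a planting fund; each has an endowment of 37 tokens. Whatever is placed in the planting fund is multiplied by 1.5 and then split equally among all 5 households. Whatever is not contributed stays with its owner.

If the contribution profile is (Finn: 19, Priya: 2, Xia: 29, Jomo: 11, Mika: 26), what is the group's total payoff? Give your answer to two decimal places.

Total contributed: 19 + 2 + 29 + 11 + 26 = 87; total kept: 5 × 37 − 87 = 98.
The planting fund pays out 1.5 × 87 = 130.50 in aggregate.
Group total = 98 + 130.50 = 228.50.

228.50 tokens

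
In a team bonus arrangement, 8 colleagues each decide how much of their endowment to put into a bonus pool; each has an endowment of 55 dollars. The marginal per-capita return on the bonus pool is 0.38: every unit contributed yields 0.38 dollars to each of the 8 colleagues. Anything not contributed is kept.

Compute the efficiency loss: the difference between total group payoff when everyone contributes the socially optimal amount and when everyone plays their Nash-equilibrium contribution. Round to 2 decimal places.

The private return per contributed unit is 0.38 < 1, so contributing 0 is dominant for every player. At the Nash equilibrium everyone keeps their 55, and the group total is 8 × 55 = 440.
Each contributed unit returns 3.040 to the group as a whole (0.38 to each of 8 players), which exceeds 1, so the social optimum is full contribution: group total = 3.040 × 440 = 1337.60.
Efficiency loss = 1337.60 − 440 = 897.60.

897.60 dollars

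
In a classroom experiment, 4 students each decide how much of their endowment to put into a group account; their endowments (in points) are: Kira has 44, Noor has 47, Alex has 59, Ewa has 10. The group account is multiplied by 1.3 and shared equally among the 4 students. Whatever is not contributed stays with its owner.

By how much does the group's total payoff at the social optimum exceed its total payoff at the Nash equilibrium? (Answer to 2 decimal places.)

The private return per contributed unit is 1.3/4 = 0.3250 < 1 for every player regardless of endowment, so the Nash equilibrium is zero contribution and the group total is Σ E_j = 44 + 47 + 59 + 10 = 160.
Each contributed unit returns 1.300 to the group, so the social optimum is full contribution by everyone: group total = 1.300 × 160 = 208.00.
Efficiency loss = (1.300 − 1) × 160 = 48.00.

48.00 points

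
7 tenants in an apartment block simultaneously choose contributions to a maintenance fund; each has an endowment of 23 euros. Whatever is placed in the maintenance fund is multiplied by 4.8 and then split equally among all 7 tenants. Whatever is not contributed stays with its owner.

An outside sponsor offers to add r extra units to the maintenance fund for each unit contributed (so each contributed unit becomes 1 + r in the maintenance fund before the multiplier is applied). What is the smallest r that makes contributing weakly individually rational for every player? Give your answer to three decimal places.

With matching at rate r, one contributed unit becomes (1 + r) in the maintenance fund and returns 4.8 × (1 + r) / 7 to the contributor.
Setting this equal to 1: 1 + r = 7/4.8 = 1.4583.
So the minimum matching rate is r = 1.4583 − 1 = 0.458.

0.458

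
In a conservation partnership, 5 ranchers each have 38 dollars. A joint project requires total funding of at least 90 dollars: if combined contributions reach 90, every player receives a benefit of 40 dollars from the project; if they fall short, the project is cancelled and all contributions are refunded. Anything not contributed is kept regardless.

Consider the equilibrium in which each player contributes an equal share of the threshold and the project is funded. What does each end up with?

Equal share of the threshold: 90/5 = 18.
At this profile no one gains by cutting their contribution: any cut drops the total below 90, the project is cancelled, contributions are refunded, and the deviator ends with 38, which is less than 38 − 18 + 40 = 60. Contributing more than 18 just wastes the excess. So contributing exactly 18 is a best response.
Each player's payoff: 38 − 18 + 40 = 60.

60 dollars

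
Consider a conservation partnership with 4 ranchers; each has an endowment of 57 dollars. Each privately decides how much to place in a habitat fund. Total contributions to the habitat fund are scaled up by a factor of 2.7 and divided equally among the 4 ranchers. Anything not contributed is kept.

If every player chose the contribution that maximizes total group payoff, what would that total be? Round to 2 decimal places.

615.60 dollars

Each contributed unit returns 2.700 to the group as a whole (0.6750 to each of 4 players), which exceeds 1, so the social optimum is full contribution: group total = 2.700 × 228 = 615.60.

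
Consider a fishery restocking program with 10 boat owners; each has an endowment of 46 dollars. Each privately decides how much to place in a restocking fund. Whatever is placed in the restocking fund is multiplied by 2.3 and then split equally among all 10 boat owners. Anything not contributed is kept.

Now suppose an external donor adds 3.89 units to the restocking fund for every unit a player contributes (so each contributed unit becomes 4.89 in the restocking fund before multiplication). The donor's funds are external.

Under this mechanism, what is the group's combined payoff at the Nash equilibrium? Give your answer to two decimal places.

5173.62 dollars

The effective private return per unit is now 2.3 × 4.89 / 10 = 1.1247 > 1, so every player's dominant strategy flips to full contribution.
So the Nash equilibrium is full contribution by all 10; the group earns 2.3 × 4.89 × 460 = 5173.62.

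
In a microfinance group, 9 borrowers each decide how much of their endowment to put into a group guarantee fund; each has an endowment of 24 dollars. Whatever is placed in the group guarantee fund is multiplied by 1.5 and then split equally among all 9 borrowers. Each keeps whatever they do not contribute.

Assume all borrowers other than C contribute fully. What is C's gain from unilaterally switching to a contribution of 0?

Switching from a contribution of 24 to 0 lets C keep an extra 24 dollars, but lowers the group guarantee fund by 24, which costs C their own share of that drop: 1.5/9 × 24 = 4.00.
Net gain = 24 − 4.00 = 20.00. The private return per contributed unit (0.1667) is below 1, so free-riding is indeed the best response regardless of what the others do.

20.00 dollars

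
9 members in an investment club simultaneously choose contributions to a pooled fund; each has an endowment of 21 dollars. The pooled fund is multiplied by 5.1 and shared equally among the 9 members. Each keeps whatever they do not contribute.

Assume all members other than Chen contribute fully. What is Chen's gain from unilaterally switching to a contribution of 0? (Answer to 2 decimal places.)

9.10 dollars

Switching from a contribution of 21 to 0 lets Chen keep an extra 21 dollars, but lowers the pooled fund by 21, which costs Chen their own share of that drop: 5.1/9 × 21 = 11.90.
Net gain = 21 − 11.90 = 9.10. The private return per contributed unit (0.5667) is below 1, so free-riding is indeed the best response regardless of what the others do.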